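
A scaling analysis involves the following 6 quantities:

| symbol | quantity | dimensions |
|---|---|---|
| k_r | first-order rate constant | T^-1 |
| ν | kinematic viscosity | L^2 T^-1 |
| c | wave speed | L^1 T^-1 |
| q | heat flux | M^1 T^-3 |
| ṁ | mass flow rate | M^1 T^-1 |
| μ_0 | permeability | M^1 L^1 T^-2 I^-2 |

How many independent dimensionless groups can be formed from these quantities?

There are 6 variables and 4 base dimensions (M, L, T, I).
The dimension matrix has rank 4.
Independent dimensionless groups: 6 − 4 = 2.

2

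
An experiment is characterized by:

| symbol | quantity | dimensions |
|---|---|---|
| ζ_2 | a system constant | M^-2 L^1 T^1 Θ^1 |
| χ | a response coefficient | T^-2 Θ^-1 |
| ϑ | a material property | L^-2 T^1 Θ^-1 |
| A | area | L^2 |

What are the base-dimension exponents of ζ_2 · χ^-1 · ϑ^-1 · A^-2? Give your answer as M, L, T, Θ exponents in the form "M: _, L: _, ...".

M: -2, L: -1, T: 2, Θ: 3

Collect each base-dimension exponent across the product:
  M: (-2) − (0) − (0) − 2·(0) = -2
  L: (1) − (0) − (-2) − 2·(2) = -1
  T: (1) − (-2) − (1) − 2·(0) = 2
  Θ: (1) − (-1) − (-1) − 2·(0) = 3
So the dimensions are [M⁻² L⁻¹ T² Θ³].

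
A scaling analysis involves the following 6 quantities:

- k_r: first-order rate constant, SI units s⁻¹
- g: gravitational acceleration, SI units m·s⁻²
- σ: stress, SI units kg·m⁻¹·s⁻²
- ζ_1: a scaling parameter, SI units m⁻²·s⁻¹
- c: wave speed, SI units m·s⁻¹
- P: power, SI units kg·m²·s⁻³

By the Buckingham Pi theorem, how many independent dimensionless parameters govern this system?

3

There are 6 variables and 3 base dimensions (M, L, T).
The dimension matrix has rank 3.
Independent dimensionless groups: 6 − 3 = 3.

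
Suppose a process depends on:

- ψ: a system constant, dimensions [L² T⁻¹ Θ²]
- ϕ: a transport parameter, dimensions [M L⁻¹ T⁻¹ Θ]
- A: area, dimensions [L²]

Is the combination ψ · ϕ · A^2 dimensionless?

Sum the exponent of each base dimension across the product:
  M: [ψ]_M + [ϕ]_M + 2·[A]_M = (0) + (1) + 2·(0) = 1
  L: [ψ]_L + [ϕ]_L + 2·[A]_L = (2) + (-1) + 2·(2) = 5
  T: [ψ]_T + [ϕ]_T + 2·[A]_T = (-1) + (-1) + 2·(0) = -2
  Θ: [ψ]_Θ + [ϕ]_Θ + 2·[A]_Θ = (2) + (1) + 2·(0) = 3
Net dimensions [M L⁵ T⁻² Θ³] ≠ [1] — not dimensionless.

no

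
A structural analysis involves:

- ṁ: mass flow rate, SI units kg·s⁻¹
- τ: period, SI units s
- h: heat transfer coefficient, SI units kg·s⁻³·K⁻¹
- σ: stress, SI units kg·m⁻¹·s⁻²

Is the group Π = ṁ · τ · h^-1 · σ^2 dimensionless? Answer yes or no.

no

Sum the exponent of each base dimension across the product:
  M: [ṁ]_M + [τ]_M − [h]_M + 2·[σ]_M = (1) + (0) − (1) + 2·(1) = 2
  L: [ṁ]_L + [τ]_L − [h]_L + 2·[σ]_L = (0) + (0) − (0) + 2·(-1) = -2
  T: [ṁ]_T + [τ]_T − [h]_T + 2·[σ]_T = (-1) + (1) − (-3) + 2·(-2) = -1
  Θ: [ṁ]_Θ + [τ]_Θ − [h]_Θ + 2·[σ]_Θ = (0) + (0) − (-1) + 2·(0) = 1
Net dimensions [M² L⁻² T⁻¹ Θ] ≠ [1] — not dimensionless.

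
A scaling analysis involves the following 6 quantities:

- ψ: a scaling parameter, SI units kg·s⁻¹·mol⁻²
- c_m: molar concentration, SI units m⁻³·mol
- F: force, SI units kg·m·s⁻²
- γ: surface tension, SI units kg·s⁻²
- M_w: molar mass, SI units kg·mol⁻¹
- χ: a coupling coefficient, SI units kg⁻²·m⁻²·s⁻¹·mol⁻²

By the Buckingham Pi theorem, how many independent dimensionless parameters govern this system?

There are 6 variables and 4 base dimensions (M, L, T, N).
The dimension matrix has rank 4.
Independent dimensionless groups: 6 − 4 = 2.

2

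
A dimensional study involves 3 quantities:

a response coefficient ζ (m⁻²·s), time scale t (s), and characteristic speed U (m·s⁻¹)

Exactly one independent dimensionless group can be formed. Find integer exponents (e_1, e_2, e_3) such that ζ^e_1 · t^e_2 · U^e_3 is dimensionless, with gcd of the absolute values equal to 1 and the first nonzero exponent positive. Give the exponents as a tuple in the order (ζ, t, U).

(1, 1, 2)

L: e_1·(-2) + e_2·(0) + e_3·(1) = 0
T: e_1·(1) + e_2·(1) + e_3·(-1) = 0
Solving this homogeneous linear system for the smallest-integer solution (first nonzero entry positive) gives (1, 1, 2).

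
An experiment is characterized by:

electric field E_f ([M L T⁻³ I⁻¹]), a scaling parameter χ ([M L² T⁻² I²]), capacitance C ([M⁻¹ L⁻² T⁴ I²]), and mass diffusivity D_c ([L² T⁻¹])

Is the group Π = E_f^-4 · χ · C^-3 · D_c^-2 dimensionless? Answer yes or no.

yes

Sum the exponent of each base dimension across the product:
  M: −4·[E_f]_M + [χ]_M − 3·[C]_M − 2·[D_c]_M = −4·(1) + (1) − 3·(-1) − 2·(0) = 0
  L: −4·[E_f]_L + [χ]_L − 3·[C]_L − 2·[D_c]_L = −4·(1) + (2) − 3·(-2) − 2·(2) = 0
  T: −4·[E_f]_T + [χ]_T − 3·[C]_T − 2·[D_c]_T = −4·(-3) + (-2) − 3·(4) − 2·(-1) = 0
  I: −4·[E_f]_I + [χ]_I − 3·[C]_I − 2·[D_c]_I = −4·(-1) + (2) − 3·(2) − 2·(0) = 0
All base exponents vanish — dimensionless.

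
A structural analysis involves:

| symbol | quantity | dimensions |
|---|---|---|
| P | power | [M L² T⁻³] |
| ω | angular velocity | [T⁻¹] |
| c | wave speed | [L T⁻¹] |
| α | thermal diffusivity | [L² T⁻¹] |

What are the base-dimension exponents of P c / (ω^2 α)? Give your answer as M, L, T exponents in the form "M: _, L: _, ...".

M: 1, L: 1, T: -1

Collect each base-dimension exponent across the product:
  M: (1) − 2·(0) + (0) − (0) = 1
  L: (2) − 2·(0) + (1) − (2) = 1
  T: (-3) − 2·(-1) + (-1) − (-1) = -1
So the dimensions are [M L T⁻¹].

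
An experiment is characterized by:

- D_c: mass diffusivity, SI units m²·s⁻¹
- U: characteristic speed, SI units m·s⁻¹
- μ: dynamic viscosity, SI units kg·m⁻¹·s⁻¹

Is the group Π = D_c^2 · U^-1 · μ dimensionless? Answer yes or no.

Sum the exponent of each base dimension across the product:
  M: 2·[D_c]_M − [U]_M + [μ]_M = 2·(0) − (0) + (1) = 1
  L: 2·[D_c]_L − [U]_L + [μ]_L = 2·(2) − (1) + (-1) = 2
  T: 2·[D_c]_T − [U]_T + [μ]_T = 2·(-1) − (-1) + (-1) = -2
Net dimensions [M L² T⁻²] ≠ [1] — not dimensionless.

no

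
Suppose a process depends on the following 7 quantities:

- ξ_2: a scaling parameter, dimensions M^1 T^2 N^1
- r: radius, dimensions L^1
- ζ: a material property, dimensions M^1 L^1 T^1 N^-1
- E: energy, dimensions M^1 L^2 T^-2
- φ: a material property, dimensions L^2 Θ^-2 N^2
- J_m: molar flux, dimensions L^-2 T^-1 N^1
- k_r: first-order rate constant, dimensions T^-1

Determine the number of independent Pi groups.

There are 7 variables and 5 base dimensions (M, L, T, Θ, N).
The dimension matrix has rank 5.
Independent dimensionless groups: 7 − 5 = 2.

2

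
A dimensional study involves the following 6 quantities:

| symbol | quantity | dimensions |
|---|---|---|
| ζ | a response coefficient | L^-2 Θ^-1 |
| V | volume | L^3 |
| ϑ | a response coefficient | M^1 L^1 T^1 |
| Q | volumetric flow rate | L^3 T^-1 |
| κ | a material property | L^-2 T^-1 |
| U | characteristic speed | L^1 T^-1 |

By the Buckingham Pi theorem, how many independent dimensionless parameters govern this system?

2

There are 6 variables and 4 base dimensions (M, L, T, Θ).
The dimension matrix has rank 4.
Independent dimensionless groups: 6 − 4 = 2.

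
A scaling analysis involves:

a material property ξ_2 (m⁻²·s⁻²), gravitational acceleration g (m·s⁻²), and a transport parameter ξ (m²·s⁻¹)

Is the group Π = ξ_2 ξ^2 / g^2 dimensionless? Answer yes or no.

Sum the exponent of each base dimension across the product:
  L: [ξ_2]_L − 2·[g]_L + 2·[ξ]_L = (-2) − 2·(1) + 2·(2) = 0
  T: [ξ_2]_T − 2·[g]_T + 2·[ξ]_T = (-2) − 2·(-2) + 2·(-1) = 0
All base exponents vanish — dimensionless.

yes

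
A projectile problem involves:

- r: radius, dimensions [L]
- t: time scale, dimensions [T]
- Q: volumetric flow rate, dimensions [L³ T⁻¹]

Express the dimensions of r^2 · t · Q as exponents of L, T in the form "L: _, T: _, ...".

L: 5, T: 0

Collect each base-dimension exponent across the product:
  L: 2·(1) + (0) + (3) = 5
  T: 2·(0) + (1) + (-1) = 0
So the dimensions are [L⁵].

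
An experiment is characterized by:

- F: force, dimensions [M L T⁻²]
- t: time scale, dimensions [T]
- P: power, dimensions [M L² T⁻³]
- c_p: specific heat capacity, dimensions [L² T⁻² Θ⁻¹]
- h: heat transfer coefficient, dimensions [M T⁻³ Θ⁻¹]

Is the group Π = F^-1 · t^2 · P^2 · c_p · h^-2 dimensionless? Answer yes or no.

no

Sum the exponent of each base dimension across the product:
  M: −[F]_M + 2·[t]_M + 2·[P]_M + [c_p]_M − 2·[h]_M = −(1) + 2·(0) + 2·(1) + (0) − 2·(1) = -1
  L: −[F]_L + 2·[t]_L + 2·[P]_L + [c_p]_L − 2·[h]_L = −(1) + 2·(0) + 2·(2) + (2) − 2·(0) = 5
  T: −[F]_T + 2·[t]_T + 2·[P]_T + [c_p]_T − 2·[h]_T = −(-2) + 2·(1) + 2·(-3) + (-2) − 2·(-3) = 2
  Θ: −[F]_Θ + 2·[t]_Θ + 2·[P]_Θ + [c_p]_Θ − 2·[h]_Θ = −(0) + 2·(0) + 2·(0) + (-1) − 2·(-1) = 1
Net dimensions [M⁻¹ L⁵ T² Θ] ≠ [1] — not dimensionless.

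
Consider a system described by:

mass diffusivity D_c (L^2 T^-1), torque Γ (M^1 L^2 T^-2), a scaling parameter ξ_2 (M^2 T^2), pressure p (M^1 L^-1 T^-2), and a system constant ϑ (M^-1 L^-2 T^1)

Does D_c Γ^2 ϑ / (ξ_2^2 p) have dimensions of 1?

Sum the exponent of each base dimension across the product:
  M: [D_c]_M + 2·[Γ]_M − 2·[ξ_2]_M − [p]_M + [ϑ]_M = (0) + 2·(1) − 2·(2) − (1) + (-1) = -4
  L: [D_c]_L + 2·[Γ]_L − 2·[ξ_2]_L − [p]_L + [ϑ]_L = (2) + 2·(2) − 2·(0) − (-1) + (-2) = 5
  T: [D_c]_T + 2·[Γ]_T − 2·[ξ_2]_T − [p]_T + [ϑ]_T = (-1) + 2·(-2) − 2·(2) − (-2) + (1) = -6
Net dimensions [M⁻⁴ L⁵ T⁻⁶] ≠ [1] — not dimensionless.

no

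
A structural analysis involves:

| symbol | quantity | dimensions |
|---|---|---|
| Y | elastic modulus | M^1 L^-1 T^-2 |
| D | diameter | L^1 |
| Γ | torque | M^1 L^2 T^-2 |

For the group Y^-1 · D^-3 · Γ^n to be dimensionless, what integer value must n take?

1

Balance the M exponent: (1)·n from Γ, plus −(1) − 3·(0) = -1 from the rest, must sum to zero.
n − 1 = 0, so n = 1.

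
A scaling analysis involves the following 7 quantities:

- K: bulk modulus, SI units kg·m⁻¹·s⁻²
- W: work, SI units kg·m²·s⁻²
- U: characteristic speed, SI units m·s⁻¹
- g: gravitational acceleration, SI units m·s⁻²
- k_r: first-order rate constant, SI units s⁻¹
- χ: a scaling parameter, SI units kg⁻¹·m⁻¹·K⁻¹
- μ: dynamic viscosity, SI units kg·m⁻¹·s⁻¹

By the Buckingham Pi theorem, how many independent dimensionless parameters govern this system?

3

There are 7 variables and 4 base dimensions (M, L, T, Θ).
The dimension matrix has rank 4.
Independent dimensionless groups: 7 − 4 = 3.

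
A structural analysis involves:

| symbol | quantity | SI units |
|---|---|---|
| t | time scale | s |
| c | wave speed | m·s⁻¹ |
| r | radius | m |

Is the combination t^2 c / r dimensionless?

Sum the exponent of each base dimension across the product:
  L: 2·[t]_L + [c]_L − [r]_L = 2·(0) + (1) − (1) = 0
  T: 2·[t]_T + [c]_T − [r]_T = 2·(1) + (-1) − (0) = 1
Net dimensions [T] ≠ [1] — not dimensionless.

no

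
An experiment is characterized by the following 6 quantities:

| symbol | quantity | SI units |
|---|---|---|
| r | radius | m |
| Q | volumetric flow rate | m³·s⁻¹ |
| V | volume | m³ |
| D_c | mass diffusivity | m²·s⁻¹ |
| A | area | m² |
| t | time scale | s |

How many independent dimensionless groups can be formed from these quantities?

There are 6 variables and 2 base dimensions (L, T).
The dimension matrix has rank 2.
Independent dimensionless groups: 6 − 2 = 4.

4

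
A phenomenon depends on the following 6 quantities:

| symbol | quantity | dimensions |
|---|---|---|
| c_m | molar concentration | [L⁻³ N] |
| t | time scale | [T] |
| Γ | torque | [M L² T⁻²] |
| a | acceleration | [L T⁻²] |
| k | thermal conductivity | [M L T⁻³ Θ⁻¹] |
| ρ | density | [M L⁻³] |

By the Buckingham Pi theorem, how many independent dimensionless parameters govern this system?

1

There are 6 variables and 5 base dimensions (M, L, T, Θ, N).
The dimension matrix has rank 5.
Independent dimensionless groups: 6 − 5 = 1.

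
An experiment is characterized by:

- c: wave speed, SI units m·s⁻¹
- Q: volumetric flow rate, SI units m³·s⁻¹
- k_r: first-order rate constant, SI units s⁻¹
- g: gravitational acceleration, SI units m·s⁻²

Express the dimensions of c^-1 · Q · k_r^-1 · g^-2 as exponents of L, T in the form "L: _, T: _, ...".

Collect each base-dimension exponent across the product:
  L: −(1) + (3) − (0) − 2·(1) = 0
  T: −(-1) + (-1) − (-1) − 2·(-2) = 5
So the dimensions are [T⁵].

L: 0, T: 5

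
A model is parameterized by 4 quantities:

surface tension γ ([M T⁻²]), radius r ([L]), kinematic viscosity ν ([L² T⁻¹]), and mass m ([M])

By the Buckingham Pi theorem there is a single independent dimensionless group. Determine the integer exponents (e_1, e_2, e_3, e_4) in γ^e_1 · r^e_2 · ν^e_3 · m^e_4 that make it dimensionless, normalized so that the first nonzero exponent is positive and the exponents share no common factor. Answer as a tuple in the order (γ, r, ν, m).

(1, 4, -2, -1)

M: e_1·(1) + e_2·(0) + e_3·(0) + e_4·(1) = 0
L: e_1·(0) + e_2·(1) + e_3·(2) + e_4·(0) = 0
T: e_1·(-2) + e_2·(0) + e_3·(-1) + e_4·(0) = 0
Solving this homogeneous linear system for the smallest-integer solution (first nonzero entry positive) gives (1, 4, -2, -1).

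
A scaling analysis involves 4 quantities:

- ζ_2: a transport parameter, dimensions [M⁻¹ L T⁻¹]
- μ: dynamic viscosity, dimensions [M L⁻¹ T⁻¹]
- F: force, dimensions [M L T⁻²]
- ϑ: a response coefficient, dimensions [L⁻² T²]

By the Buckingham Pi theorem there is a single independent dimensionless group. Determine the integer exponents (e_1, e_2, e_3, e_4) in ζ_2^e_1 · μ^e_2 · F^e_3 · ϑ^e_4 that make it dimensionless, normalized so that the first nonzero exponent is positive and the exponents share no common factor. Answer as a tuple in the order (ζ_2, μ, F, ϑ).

(1, -1, 2, 2)

M: e_1·(-1) + e_2·(1) + e_3·(1) + e_4·(0) = 0
L: e_1·(1) + e_2·(-1) + e_3·(1) + e_4·(-2) = 0
T: e_1·(-1) + e_2·(-1) + e_3·(-2) + e_4·(2) = 0
Solving this homogeneous linear system for the smallest-integer solution (first nonzero entry positive) gives (1, -1, 2, 2).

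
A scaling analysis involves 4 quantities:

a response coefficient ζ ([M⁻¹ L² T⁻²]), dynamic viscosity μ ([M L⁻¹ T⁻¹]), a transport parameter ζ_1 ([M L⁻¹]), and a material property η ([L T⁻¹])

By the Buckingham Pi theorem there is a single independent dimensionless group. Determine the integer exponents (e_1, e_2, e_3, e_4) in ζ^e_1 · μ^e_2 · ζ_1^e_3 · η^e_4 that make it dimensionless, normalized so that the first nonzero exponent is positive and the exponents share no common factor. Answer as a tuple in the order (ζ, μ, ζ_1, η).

M: e_1·(-1) + e_2·(1) + e_3·(1) + e_4·(0) = 0
L: e_1·(2) + e_2·(-1) + e_3·(-1) + e_4·(1) = 0
T: e_1·(-2) + e_2·(-1) + e_3·(0) + e_4·(-1) = 0
Solving this homogeneous linear system for the smallest-integer solution (first nonzero entry positive) gives (1, -1, 2, -1).

(1, -1, 2, -1)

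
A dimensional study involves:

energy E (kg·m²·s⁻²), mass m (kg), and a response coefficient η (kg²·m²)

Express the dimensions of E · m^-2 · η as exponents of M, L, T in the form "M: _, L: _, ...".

Collect each base-dimension exponent across the product:
  M: (1) − 2·(1) + (2) = 1
  L: (2) − 2·(0) + (2) = 4
  T: (-2) − 2·(0) + (0) = -2
So the dimensions are [M L⁴ T⁻²].

M: 1, L: 4, T: -2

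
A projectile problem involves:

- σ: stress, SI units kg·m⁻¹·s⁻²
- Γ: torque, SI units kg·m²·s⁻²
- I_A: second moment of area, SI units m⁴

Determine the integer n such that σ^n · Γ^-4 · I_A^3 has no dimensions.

4

Balance the M exponent: (1)·n from σ, plus −4·(1) + 3·(0) = -4 from the rest, must sum to zero.
n − 4 = 0, so n = 4.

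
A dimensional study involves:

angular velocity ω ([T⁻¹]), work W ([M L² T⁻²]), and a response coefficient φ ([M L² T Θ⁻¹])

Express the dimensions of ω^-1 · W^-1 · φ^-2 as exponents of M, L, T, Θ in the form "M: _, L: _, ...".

M: -3, L: -6, T: 1, Θ: 2

Collect each base-dimension exponent across the product:
  M: −(0) − (1) − 2·(1) = -3
  L: −(0) − (2) − 2·(2) = -6
  T: −(-1) − (-2) − 2·(1) = 1
  Θ: −(0) − (0) − 2·(-1) = 2
So the dimensions are [M⁻³ L⁻⁶ T Θ²].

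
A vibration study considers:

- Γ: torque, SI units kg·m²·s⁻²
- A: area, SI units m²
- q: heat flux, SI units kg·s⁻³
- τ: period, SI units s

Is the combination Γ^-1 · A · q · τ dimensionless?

Sum the exponent of each base dimension across the product:
  M: −[Γ]_M + [A]_M + [q]_M + [τ]_M = −(1) + (0) + (1) + (0) = 0
  L: −[Γ]_L + [A]_L + [q]_L + [τ]_L = −(2) + (2) + (0) + (0) = 0
  T: −[Γ]_T + [A]_T + [q]_T + [τ]_T = −(-2) + (0) + (-3) + (1) = 0
All base exponents vanish — dimensionless.

yes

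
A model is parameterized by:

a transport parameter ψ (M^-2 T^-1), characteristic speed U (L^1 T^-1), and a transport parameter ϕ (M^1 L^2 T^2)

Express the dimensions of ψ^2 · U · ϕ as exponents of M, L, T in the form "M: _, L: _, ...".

M: -3, L: 3, T: -1

Collect each base-dimension exponent across the product:
  M: 2·(-2) + (0) + (1) = -3
  L: 2·(0) + (1) + (2) = 3
  T: 2·(-1) + (-1) + (2) = -1
So the dimensions are [M⁻³ L³ T⁻¹].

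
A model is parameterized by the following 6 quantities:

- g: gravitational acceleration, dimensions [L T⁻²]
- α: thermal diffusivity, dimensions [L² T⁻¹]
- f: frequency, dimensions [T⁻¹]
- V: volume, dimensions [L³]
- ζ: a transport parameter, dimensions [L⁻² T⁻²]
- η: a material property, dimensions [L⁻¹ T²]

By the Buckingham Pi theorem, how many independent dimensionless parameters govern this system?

There are 6 variables and 2 base dimensions (L, T).
The dimension matrix has rank 2.
Independent dimensionless groups: 6 − 2 = 4.

4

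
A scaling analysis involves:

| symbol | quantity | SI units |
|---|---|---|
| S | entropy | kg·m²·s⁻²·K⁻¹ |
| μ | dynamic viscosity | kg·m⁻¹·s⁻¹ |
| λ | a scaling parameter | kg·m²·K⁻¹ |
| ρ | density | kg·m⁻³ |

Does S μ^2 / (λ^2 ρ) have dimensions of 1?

no

Sum the exponent of each base dimension across the product:
  M: [S]_M + 2·[μ]_M − 2·[λ]_M − [ρ]_M = (1) + 2·(1) − 2·(1) − (1) = 0
  L: [S]_L + 2·[μ]_L − 2·[λ]_L − [ρ]_L = (2) + 2·(-1) − 2·(2) − (-3) = -1
  T: [S]_T + 2·[μ]_T − 2·[λ]_T − [ρ]_T = (-2) + 2·(-1) − 2·(0) − (0) = -4
  Θ: [S]_Θ + 2·[μ]_Θ − 2·[λ]_Θ − [ρ]_Θ = (-1) + 2·(0) − 2·(-1) − (0) = 1
Net dimensions [L⁻¹ T⁻⁴ Θ] ≠ [1] — not dimensionless.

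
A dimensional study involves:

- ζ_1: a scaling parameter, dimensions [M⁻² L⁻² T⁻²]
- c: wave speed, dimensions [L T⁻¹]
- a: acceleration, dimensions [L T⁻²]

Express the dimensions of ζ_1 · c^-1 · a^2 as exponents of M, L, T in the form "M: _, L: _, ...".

M: -2, L: -1, T: -5

Collect each base-dimension exponent across the product:
  M: (-2) − (0) + 2·(0) = -2
  L: (-2) − (1) + 2·(1) = -1
  T: (-2) − (-1) + 2·(-2) = -5
So the dimensions are [M⁻² L⁻¹ T⁻⁵].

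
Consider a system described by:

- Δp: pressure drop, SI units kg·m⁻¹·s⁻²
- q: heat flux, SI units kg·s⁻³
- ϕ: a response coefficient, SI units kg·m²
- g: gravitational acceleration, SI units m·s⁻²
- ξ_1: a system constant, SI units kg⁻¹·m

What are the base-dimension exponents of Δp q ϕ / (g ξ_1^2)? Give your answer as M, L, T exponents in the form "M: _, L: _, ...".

M: 5, L: -2, T: -3

Collect each base-dimension exponent across the product:
  M: (1) + (1) + (1) − (0) − 2·(-1) = 5
  L: (-1) + (0) + (2) − (1) − 2·(1) = -2
  T: (-2) + (-3) + (0) − (-2) − 2·(0) = -3
So the dimensions are [M⁵ L⁻² T⁻³].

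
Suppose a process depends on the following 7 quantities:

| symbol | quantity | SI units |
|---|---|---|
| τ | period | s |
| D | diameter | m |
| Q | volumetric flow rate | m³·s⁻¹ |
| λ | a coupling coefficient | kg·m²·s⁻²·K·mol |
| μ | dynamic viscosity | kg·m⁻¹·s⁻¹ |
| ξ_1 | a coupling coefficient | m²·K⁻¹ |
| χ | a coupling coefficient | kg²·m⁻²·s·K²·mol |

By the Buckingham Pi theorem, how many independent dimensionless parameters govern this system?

There are 7 variables and 5 base dimensions (M, L, T, Θ, N).
The dimension matrix has rank 5.
Independent dimensionless groups: 7 − 5 = 2.

2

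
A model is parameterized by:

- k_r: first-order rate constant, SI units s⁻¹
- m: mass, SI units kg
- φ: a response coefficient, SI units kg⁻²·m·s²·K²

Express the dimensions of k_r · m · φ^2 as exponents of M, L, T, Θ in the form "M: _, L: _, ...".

M: -3, L: 2, T: 3, Θ: 4

Collect each base-dimension exponent across the product:
  M: (0) + (1) + 2·(-2) = -3
  L: (0) + (0) + 2·(1) = 2
  T: (-1) + (0) + 2·(2) = 3
  Θ: (0) + (0) + 2·(2) = 4
So the dimensions are [M⁻³ L² T³ Θ⁴].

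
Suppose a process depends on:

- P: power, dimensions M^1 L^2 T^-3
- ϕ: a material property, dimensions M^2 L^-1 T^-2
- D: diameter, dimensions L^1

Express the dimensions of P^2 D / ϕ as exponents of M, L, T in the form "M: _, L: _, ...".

Collect each base-dimension exponent across the product:
  M: 2·(1) − (2) + (0) = 0
  L: 2·(2) − (-1) + (1) = 6
  T: 2·(-3) − (-2) + (0) = -4
So the dimensions are [L⁶ T⁻⁴].

M: 0, L: 6, T: -4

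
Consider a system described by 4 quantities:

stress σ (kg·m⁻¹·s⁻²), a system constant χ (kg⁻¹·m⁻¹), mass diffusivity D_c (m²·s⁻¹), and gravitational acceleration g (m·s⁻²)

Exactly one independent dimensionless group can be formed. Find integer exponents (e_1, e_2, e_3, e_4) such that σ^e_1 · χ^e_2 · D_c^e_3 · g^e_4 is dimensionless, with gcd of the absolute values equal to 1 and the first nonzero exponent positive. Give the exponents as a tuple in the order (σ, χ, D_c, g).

M: e_1·(1) + e_2·(-1) + e_3·(0) + e_4·(0) = 0
L: e_1·(-1) + e_2·(-1) + e_3·(2) + e_4·(1) = 0
T: e_1·(-2) + e_2·(0) + e_3·(-1) + e_4·(-2) = 0
Solving this homogeneous linear system for the smallest-integer solution (first nonzero entry positive) gives (1, 1, 2, -2).

(1, 1, 2, -2)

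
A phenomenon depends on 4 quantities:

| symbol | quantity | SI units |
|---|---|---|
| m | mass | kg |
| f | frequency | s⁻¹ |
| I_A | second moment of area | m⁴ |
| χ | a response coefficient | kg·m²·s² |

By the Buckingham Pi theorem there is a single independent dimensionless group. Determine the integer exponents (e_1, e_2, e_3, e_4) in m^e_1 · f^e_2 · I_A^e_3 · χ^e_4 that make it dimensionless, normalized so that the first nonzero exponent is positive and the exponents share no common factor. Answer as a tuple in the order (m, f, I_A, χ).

(2, -4, 1, -2)

M: e_1·(1) + e_2·(0) + e_3·(0) + e_4·(1) = 0
L: e_1·(0) + e_2·(0) + e_3·(4) + e_4·(2) = 0
T: e_1·(0) + e_2·(-1) + e_3·(0) + e_4·(2) = 0
Solving this homogeneous linear system for the smallest-integer solution (first nonzero entry positive) gives (2, -4, 1, -2).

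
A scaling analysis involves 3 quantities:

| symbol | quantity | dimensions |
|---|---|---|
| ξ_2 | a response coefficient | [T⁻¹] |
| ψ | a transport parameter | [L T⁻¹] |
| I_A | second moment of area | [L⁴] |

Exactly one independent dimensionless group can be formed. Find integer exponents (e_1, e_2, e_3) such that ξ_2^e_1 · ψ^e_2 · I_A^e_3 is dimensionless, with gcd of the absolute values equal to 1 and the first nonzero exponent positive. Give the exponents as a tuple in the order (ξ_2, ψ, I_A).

L: e_1·(0) + e_2·(1) + e_3·(4) = 0
T: e_1·(-1) + e_2·(-1) + e_3·(0) = 0
Solving this homogeneous linear system for the smallest-integer solution (first nonzero entry positive) gives (4, -4, 1).

(4, -4, 1)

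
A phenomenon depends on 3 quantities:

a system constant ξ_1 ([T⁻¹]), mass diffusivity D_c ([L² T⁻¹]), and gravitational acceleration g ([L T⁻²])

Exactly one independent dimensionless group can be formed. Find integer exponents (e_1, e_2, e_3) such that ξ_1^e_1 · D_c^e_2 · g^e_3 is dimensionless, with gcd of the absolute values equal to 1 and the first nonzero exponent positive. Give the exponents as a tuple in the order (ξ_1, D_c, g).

L: e_1·(0) + e_2·(2) + e_3·(1) = 0
T: e_1·(-1) + e_2·(-1) + e_3·(-2) = 0
Solving this homogeneous linear system for the smallest-integer solution (first nonzero entry positive) gives (3, 1, -2).

(3, 1, -2)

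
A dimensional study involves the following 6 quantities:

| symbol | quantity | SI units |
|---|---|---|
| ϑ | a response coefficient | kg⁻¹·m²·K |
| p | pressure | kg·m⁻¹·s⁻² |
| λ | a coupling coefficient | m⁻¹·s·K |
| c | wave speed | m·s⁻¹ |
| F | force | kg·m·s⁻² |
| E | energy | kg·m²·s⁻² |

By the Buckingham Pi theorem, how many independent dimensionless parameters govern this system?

2

There are 6 variables and 4 base dimensions (M, L, T, Θ).
The dimension matrix has rank 4.
Independent dimensionless groups: 6 − 4 = 2.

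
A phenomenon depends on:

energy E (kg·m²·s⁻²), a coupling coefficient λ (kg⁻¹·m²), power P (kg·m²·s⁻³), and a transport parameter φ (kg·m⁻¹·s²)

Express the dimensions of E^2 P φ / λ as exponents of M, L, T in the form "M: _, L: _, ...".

Collect each base-dimension exponent across the product:
  M: 2·(1) − (-1) + (1) + (1) = 5
  L: 2·(2) − (2) + (2) + (-1) = 3
  T: 2·(-2) − (0) + (-3) + (2) = -5
So the dimensions are [M⁵ L³ T⁻⁵].

M: 5, L: 3, T: -5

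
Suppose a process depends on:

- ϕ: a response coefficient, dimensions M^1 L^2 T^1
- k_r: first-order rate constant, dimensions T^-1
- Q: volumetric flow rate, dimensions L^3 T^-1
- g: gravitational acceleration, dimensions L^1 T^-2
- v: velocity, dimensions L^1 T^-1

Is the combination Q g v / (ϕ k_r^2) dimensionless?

no

Sum the exponent of each base dimension across the product:
  M: −[ϕ]_M − 2·[k_r]_M + [Q]_M + [g]_M + [v]_M = −(1) − 2·(0) + (0) + (0) + (0) = -1
  L: −[ϕ]_L − 2·[k_r]_L + [Q]_L + [g]_L + [v]_L = −(2) − 2·(0) + (3) + (1) + (1) = 3
  T: −[ϕ]_T − 2·[k_r]_T + [Q]_T + [g]_T + [v]_T = −(1) − 2·(-1) + (-1) + (-2) + (-1) = -3
Net dimensions [M⁻¹ L³ T⁻³] ≠ [1] — not dimensionless.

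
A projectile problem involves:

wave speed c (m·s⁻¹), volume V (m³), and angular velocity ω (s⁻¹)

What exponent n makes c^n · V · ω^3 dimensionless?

Balance the L exponent: (1)·n from c, plus (3) + 3·(0) = 3 from the rest, must sum to zero.
n + 3 = 0, so n = -3.

-3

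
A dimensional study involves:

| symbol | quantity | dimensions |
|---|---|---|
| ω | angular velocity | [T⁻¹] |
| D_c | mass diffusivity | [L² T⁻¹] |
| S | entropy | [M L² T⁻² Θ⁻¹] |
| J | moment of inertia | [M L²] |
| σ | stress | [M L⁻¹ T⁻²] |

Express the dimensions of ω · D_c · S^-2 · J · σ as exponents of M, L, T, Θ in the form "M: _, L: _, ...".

Collect each base-dimension exponent across the product:
  M: (0) + (0) − 2·(1) + (1) + (1) = 0
  L: (0) + (2) − 2·(2) + (2) + (-1) = -1
  T: (-1) + (-1) − 2·(-2) + (0) + (-2) = 0
  Θ: (0) + (0) − 2·(-1) + (0) + (0) = 2
So the dimensions are [L⁻¹ Θ²].

M: 0, L: -1, T: 0, Θ: 2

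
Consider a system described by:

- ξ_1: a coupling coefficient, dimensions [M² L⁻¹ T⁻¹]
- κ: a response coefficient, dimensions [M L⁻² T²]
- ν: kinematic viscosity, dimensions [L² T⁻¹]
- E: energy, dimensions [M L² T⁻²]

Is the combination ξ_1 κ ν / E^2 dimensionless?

Sum the exponent of each base dimension across the product:
  M: [ξ_1]_M + [κ]_M + [ν]_M − 2·[E]_M = (2) + (1) + (0) − 2·(1) = 1
  L: [ξ_1]_L + [κ]_L + [ν]_L − 2·[E]_L = (-1) + (-2) + (2) − 2·(2) = -5
  T: [ξ_1]_T + [κ]_T + [ν]_T − 2·[E]_T = (-1) + (2) + (-1) − 2·(-2) = 4
Net dimensions [M L⁻⁵ T⁴] ≠ [1] — not dimensionless.

no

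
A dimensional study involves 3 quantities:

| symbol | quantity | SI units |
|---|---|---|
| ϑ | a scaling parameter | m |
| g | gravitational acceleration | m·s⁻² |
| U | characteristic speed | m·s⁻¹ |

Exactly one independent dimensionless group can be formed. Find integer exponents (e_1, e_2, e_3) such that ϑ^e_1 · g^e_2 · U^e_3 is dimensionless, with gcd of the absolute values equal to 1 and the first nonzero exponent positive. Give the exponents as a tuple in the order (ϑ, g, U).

L: e_1·(1) + e_2·(1) + e_3·(1) = 0
T: e_1·(0) + e_2·(-2) + e_3·(-1) = 0
Solving this homogeneous linear system for the smallest-integer solution (first nonzero entry positive) gives (1, 1, -2).

(1, 1, -2)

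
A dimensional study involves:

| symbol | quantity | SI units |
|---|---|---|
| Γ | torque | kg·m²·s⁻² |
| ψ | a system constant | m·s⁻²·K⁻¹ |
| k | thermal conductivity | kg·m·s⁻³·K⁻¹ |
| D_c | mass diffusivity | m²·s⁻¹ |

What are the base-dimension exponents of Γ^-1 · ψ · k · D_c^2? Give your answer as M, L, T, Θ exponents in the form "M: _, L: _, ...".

M: 0, L: 4, T: -5, Θ: -2

Collect each base-dimension exponent across the product:
  M: −(1) + (0) + (1) + 2·(0) = 0
  L: −(2) + (1) + (1) + 2·(2) = 4
  T: −(-2) + (-2) + (-3) + 2·(-1) = -5
  Θ: −(0) + (-1) + (-1) + 2·(0) = -2
So the dimensions are [L⁴ T⁻⁵ Θ⁻²].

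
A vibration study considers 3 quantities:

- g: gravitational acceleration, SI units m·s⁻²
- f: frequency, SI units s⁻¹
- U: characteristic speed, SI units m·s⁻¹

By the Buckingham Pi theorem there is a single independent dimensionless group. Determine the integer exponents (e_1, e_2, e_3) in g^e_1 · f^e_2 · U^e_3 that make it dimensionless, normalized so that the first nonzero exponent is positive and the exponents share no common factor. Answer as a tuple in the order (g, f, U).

(1, -1, -1)

L: e_1·(1) + e_2·(0) + e_3·(1) = 0
T: e_1·(-2) + e_2·(-1) + e_3·(-1) = 0
Solving this homogeneous linear system for the smallest-integer solution (first nonzero entry positive) gives (1, -1, -1).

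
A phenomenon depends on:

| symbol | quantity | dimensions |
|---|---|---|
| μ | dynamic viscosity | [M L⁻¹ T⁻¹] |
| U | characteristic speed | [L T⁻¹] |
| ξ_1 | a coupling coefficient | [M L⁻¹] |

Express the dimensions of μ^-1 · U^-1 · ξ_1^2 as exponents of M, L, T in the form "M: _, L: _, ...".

M: 1, L: -2, T: 2

Collect each base-dimension exponent across the product:
  M: −(1) − (0) + 2·(1) = 1
  L: −(-1) − (1) + 2·(-1) = -2
  T: −(-1) − (-1) + 2·(0) = 2
So the dimensions are [M L⁻² T²].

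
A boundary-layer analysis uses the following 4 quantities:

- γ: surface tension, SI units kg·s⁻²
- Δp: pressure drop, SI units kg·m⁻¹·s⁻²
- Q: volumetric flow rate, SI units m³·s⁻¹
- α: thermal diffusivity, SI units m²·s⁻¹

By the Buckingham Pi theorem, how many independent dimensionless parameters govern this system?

1

There are 4 variables and 3 base dimensions (M, L, T).
The dimension matrix has rank 3.
Independent dimensionless groups: 4 − 3 = 1.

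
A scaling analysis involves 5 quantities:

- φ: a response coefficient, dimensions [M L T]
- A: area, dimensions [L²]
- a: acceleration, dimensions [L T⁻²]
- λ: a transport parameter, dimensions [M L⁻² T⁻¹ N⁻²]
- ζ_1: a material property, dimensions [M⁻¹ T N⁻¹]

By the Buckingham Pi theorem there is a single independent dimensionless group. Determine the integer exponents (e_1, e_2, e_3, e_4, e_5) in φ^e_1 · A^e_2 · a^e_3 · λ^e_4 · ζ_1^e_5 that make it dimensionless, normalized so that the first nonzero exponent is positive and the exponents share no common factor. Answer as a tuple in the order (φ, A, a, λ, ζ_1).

(3, -4, 3, -1, 2)

M: e_1·(1) + e_2·(0) + e_3·(0) + e_4·(1) + e_5·(-1) = 0
L: e_1·(1) + e_2·(2) + e_3·(1) + e_4·(-2) + e_5·(0) = 0
T: e_1·(1) + e_2·(0) + e_3·(-2) + e_4·(-1) + e_5·(1) = 0
N: e_1·(0) + e_2·(0) + e_3·(0) + e_4·(-2) + e_5·(-1) = 0
Solving this homogeneous linear system for the smallest-integer solution (first nonzero entry positive) gives (3, -4, 3, -1, 2).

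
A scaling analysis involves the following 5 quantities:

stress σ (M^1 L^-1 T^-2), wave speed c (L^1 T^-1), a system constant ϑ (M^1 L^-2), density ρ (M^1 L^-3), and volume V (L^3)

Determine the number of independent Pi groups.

2

There are 5 variables and 3 base dimensions (M, L, T).
The dimension matrix has rank 3.
Independent dimensionless groups: 5 − 3 = 2.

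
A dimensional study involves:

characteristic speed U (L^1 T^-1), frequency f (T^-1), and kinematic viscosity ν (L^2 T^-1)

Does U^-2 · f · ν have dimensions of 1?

yes

Sum the exponent of each base dimension across the product:
  M: −2·[U]_M + [f]_M + [ν]_M = −2·(0) + (0) + (0) = 0
  L: −2·[U]_L + [f]_L + [ν]_L = −2·(1) + (0) + (2) = 0
  T: −2·[U]_T + [f]_T + [ν]_T = −2·(-1) + (-1) + (-1) = 0
All base exponents vanish — dimensionless.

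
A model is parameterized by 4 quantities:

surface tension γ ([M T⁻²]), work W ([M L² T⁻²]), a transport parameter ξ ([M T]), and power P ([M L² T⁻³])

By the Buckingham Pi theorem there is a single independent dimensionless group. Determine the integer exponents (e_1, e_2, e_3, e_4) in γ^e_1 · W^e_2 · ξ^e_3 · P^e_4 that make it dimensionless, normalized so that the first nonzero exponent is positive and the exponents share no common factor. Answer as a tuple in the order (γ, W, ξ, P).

M: e_1·(1) + e_2·(1) + e_3·(1) + e_4·(1) = 0
L: e_1·(0) + e_2·(2) + e_3·(0) + e_4·(2) = 0
T: e_1·(-2) + e_2·(-2) + e_3·(1) + e_4·(-3) = 0
Solving this homogeneous linear system for the smallest-integer solution (first nonzero entry positive) gives (1, 3, -1, -3).

(1, 3, -1, -3)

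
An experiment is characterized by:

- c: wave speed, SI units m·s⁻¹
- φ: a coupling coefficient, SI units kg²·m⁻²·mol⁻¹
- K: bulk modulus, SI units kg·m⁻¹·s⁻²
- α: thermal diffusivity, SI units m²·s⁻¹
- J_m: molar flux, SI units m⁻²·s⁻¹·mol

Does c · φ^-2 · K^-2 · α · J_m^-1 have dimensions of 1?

Sum the exponent of each base dimension across the product:
  M: [c]_M − 2·[φ]_M − 2·[K]_M + [α]_M − [J_m]_M = (0) − 2·(2) − 2·(1) + (0) − (0) = -6
  L: [c]_L − 2·[φ]_L − 2·[K]_L + [α]_L − [J_m]_L = (1) − 2·(-2) − 2·(-1) + (2) − (-2) = 11
  T: [c]_T − 2·[φ]_T − 2·[K]_T + [α]_T − [J_m]_T = (-1) − 2·(0) − 2·(-2) + (-1) − (-1) = 3
  N: [c]_N − 2·[φ]_N − 2·[K]_N + [α]_N − [J_m]_N = (0) − 2·(-1) − 2·(0) + (0) − (1) = 1
Net dimensions [M⁻⁶ L¹¹ T³ N] ≠ [1] — not dimensionless.

no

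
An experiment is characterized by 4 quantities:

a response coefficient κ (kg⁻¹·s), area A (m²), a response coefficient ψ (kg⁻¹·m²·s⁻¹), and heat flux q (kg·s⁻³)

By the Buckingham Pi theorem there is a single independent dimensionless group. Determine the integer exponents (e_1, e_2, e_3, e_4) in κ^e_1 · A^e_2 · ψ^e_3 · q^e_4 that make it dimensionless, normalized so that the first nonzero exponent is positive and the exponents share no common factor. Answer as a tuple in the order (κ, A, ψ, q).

M: e_1·(-1) + e_2·(0) + e_3·(-1) + e_4·(1) = 0
L: e_1·(0) + e_2·(2) + e_3·(2) + e_4·(0) = 0
T: e_1·(1) + e_2·(0) + e_3·(-1) + e_4·(-3) = 0
Solving this homogeneous linear system for the smallest-integer solution (first nonzero entry positive) gives (2, 1, -1, 1).

(2, 1, -1, 1)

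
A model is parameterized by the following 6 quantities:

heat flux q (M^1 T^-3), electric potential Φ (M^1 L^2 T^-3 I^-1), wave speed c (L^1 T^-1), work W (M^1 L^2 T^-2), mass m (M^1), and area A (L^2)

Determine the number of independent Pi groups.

There are 6 variables and 4 base dimensions (M, L, T, I).
The dimension matrix has rank 4.
Independent dimensionless groups: 6 − 4 = 2.

2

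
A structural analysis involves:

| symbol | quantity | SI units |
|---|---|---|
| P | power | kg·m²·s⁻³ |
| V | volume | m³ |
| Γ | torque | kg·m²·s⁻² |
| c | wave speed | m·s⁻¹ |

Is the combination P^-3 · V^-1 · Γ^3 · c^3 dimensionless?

Sum the exponent of each base dimension across the product:
  M: −3·[P]_M − [V]_M + 3·[Γ]_M + 3·[c]_M = −3·(1) − (0) + 3·(1) + 3·(0) = 0
  L: −3·[P]_L − [V]_L + 3·[Γ]_L + 3·[c]_L = −3·(2) − (3) + 3·(2) + 3·(1) = 0
  T: −3·[P]_T − [V]_T + 3·[Γ]_T + 3·[c]_T = −3·(-3) − (0) + 3·(-2) + 3·(-1) = 0
All base exponents vanish — dimensionless.

yes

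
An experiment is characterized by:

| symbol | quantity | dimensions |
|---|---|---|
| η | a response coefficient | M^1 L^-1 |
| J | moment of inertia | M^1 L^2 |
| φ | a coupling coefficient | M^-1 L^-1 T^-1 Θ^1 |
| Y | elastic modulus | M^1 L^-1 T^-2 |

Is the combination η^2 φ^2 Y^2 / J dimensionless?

no

Sum the exponent of each base dimension across the product:
  M: 2·[η]_M − [J]_M + 2·[φ]_M + 2·[Y]_M = 2·(1) − (1) + 2·(-1) + 2·(1) = 1
  L: 2·[η]_L − [J]_L + 2·[φ]_L + 2·[Y]_L = 2·(-1) − (2) + 2·(-1) + 2·(-1) = -8
  T: 2·[η]_T − [J]_T + 2·[φ]_T + 2·[Y]_T = 2·(0) − (0) + 2·(-1) + 2·(-2) = -6
  Θ: 2·[η]_Θ − [J]_Θ + 2·[φ]_Θ + 2·[Y]_Θ = 2·(0) − (0) + 2·(1) + 2·(0) = 2
Net dimensions [M L⁻⁸ T⁻⁶ Θ²] ≠ [1] — not dimensionless.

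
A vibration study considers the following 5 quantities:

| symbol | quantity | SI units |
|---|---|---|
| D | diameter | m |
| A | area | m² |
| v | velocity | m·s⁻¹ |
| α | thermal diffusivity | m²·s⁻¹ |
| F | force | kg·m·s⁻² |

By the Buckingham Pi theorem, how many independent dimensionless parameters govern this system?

2

There are 5 variables and 3 base dimensions (M, L, T).
The dimension matrix has rank 3.
Independent dimensionless groups: 5 − 3 = 2.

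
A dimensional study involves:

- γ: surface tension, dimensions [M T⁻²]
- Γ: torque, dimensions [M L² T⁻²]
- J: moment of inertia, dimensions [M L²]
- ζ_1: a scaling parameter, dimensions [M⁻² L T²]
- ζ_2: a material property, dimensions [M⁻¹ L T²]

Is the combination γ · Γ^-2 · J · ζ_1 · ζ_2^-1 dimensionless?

no

Sum the exponent of each base dimension across the product:
  M: [γ]_M − 2·[Γ]_M + [J]_M + [ζ_1]_M − [ζ_2]_M = (1) − 2·(1) + (1) + (-2) − (-1) = -1
  L: [γ]_L − 2·[Γ]_L + [J]_L + [ζ_1]_L − [ζ_2]_L = (0) − 2·(2) + (2) + (1) − (1) = -2
  T: [γ]_T − 2·[Γ]_T + [J]_T + [ζ_1]_T − [ζ_2]_T = (-2) − 2·(-2) + (0) + (2) − (2) = 2
Net dimensions [M⁻¹ L⁻² T²] ≠ [1] — not dimensionless.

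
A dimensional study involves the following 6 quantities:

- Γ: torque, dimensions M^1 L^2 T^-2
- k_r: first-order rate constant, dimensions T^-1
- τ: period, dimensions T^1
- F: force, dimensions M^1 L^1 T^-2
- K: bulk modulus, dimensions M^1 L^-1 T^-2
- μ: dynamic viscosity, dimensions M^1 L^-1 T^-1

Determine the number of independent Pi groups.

3

There are 6 variables and 3 base dimensions (M, L, T).
The dimension matrix has rank 3.
Independent dimensionless groups: 6 − 3 = 3.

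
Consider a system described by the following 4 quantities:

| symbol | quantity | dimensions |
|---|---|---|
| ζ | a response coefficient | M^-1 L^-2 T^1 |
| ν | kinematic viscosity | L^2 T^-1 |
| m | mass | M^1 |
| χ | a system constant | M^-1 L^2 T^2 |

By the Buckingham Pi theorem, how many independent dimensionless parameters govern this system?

There are 4 variables and 3 base dimensions (M, L, T).
The dimension matrix has rank 3.
Independent dimensionless groups: 4 − 3 = 1.

1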